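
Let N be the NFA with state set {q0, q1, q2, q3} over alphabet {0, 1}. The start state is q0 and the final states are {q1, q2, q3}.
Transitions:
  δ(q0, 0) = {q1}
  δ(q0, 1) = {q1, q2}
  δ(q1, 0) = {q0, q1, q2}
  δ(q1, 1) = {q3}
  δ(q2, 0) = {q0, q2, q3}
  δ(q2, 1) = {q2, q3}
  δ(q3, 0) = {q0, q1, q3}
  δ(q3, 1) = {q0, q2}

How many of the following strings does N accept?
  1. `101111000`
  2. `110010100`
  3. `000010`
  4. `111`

`101111000`: accepted
`110010100`: accepted
`000010`: accepted
`111`: accepted

4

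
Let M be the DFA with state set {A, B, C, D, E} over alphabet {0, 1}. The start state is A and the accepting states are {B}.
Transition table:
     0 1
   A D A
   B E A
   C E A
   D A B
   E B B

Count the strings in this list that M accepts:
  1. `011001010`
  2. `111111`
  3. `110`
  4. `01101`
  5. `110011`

`011001010`: rejected
`111111`: rejected
`110`: rejected
`01101`: accepted
`110011`: rejected

1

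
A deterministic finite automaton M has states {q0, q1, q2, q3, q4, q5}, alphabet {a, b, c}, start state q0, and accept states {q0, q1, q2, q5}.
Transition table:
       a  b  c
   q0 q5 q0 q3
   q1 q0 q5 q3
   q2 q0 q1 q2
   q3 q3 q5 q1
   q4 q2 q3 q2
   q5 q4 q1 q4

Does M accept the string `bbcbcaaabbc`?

rejected

q0 --b--> q0
q0 --b--> q0
q0 --c--> q3
q3 --b--> q5
q5 --c--> q4
q4 --a--> q2
q2 --a--> q0
q0 --a--> q5
q5 --b--> q1
q1 --b--> q5
q5 --c--> q4
End in state q4, which is not an accepting state.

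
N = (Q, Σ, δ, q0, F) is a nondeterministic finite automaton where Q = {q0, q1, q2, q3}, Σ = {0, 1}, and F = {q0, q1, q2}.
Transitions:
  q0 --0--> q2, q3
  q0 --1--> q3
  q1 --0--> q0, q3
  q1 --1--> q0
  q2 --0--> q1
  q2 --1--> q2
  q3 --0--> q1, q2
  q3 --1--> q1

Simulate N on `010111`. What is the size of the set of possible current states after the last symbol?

3

Start: {q0}
read 0: {q2, q3}
read 1: {q1, q2}
read 0: {q0, q1, q3}
read 1: {q0, q1, q3}
read 1: {q0, q1, q3}
read 1: {q0, q1, q3}
Final reachable set {q0, q1, q3} has 3 states.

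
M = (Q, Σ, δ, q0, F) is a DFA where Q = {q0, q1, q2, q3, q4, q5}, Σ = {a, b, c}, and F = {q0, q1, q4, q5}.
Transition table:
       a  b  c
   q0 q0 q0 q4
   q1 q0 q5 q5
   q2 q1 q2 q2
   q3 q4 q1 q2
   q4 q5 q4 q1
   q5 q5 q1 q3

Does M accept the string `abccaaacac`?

q0 --a--> q0
q0 --b--> q0
q0 --c--> q4
q4 --c--> q1
q1 --a--> q0
q0 --a--> q0
q0 --a--> q0
q0 --c--> q4
q4 --a--> q5
q5 --c--> q3
End in state q3, which is not an accepting state.

rejected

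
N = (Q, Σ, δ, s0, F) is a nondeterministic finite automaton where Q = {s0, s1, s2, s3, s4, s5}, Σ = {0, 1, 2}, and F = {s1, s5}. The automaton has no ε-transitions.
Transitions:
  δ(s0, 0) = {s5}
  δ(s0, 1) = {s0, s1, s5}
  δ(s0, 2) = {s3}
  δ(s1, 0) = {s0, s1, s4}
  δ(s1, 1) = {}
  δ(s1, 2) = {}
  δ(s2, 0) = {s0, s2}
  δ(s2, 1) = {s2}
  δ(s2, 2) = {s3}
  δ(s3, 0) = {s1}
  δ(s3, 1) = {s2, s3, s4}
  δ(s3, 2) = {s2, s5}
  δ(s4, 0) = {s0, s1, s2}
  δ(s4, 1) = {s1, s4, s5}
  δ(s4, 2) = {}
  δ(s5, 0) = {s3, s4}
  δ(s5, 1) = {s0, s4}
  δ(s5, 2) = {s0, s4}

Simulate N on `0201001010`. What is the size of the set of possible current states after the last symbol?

Start: {s0}
read 0: {s5}
read 2: {s0, s4}
read 0: {s0, s1, s2, s5}
read 1: {s0, s1, s2, s4, s5}
read 0: {s0, s1, s2, s3, s4, s5}
read 0: {s0, s1, s2, s3, s4, s5}
read 1: {s0, s1, s2, s3, s4, s5}
read 0: {s0, s1, s2, s3, s4, s5}
read 1: {s0, s1, s2, s3, s4, s5}
read 0: {s0, s1, s2, s3, s4, s5}
Final reachable set {s0, s1, s2, s3, s4, s5} has 6 states.

6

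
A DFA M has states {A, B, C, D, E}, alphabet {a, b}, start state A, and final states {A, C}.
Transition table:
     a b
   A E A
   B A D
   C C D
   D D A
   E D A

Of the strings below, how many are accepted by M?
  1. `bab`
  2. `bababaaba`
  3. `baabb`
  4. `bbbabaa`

`bab`: accepted
`bababaaba`: rejected
`baabb`: accepted
`bbbabaa`: rejected

2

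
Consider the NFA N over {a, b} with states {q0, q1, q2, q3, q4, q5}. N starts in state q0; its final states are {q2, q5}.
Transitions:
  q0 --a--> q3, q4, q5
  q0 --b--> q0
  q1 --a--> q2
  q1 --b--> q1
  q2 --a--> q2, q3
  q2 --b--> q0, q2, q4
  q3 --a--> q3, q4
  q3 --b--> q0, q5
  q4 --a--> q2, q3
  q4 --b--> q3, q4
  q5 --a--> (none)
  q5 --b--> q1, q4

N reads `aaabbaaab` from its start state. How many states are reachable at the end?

5

Start: {q0}
read a: {q3, q4, q5}
read a: {q2, q3, q4}
read a: {q2, q3, q4}
read b: {q0, q2, q3, q4, q5}
read b: {q0, q1, q2, q3, q4, q5}
read a: {q2, q3, q4, q5}
read a: {q2, q3, q4}
read a: {q2, q3, q4}
read b: {q0, q2, q3, q4, q5}
Final reachable set {q0, q2, q3, q4, q5} has 5 states.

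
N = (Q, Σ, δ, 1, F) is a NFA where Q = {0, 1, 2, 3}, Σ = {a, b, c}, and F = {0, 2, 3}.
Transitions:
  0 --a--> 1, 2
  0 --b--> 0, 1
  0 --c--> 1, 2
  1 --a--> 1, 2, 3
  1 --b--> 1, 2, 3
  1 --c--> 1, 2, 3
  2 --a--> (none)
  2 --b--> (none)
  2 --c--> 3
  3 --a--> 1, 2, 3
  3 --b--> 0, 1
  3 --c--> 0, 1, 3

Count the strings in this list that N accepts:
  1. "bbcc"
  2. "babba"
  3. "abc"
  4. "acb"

4

"bbcc": accepted
"babba": accepted
"abc": accepted
"acb": accepted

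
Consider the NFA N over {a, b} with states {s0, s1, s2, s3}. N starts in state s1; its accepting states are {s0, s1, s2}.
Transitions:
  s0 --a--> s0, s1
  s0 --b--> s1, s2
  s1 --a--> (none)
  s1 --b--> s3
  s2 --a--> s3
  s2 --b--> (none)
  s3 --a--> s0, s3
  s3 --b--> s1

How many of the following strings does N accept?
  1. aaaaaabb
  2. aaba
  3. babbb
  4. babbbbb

aaaaaabb: rejected
aaba: rejected
babbb: accepted
babbbbb: accepted

2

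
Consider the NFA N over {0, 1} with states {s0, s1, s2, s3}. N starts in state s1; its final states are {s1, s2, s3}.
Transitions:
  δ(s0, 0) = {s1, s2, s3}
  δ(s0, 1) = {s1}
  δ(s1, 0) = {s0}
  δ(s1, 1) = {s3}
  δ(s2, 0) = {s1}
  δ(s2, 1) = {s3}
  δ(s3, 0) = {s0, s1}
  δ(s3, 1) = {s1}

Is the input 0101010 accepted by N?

Start: {s1}
read 0: {s0}
read 1: {s1}
read 0: {s0}
read 1: {s1}
read 0: {s0}
read 1: {s1}
read 0: {s0}
Reachable ∩ accepting = {} — empty.

rejected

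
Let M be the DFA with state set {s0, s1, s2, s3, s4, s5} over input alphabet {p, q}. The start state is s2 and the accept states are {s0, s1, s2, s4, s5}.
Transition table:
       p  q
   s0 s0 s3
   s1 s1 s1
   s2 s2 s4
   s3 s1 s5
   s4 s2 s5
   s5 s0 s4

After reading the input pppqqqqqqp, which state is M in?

s0

s2 --p--> s2
s2 --p--> s2
s2 --p--> s2
s2 --q--> s4
s4 --q--> s5
s5 --q--> s4
s4 --q--> s5
s5 --q--> s4
s4 --q--> s5
s5 --p--> s0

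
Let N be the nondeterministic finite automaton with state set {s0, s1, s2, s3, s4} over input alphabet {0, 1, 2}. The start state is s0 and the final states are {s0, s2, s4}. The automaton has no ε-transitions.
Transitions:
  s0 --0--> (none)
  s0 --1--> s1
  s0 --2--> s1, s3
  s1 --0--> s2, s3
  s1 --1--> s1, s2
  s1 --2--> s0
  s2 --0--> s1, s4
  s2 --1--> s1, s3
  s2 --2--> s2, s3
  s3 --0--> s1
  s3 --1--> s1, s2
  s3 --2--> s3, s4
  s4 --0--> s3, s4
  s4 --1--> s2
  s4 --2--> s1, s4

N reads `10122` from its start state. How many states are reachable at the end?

4

Start: {s0}
read 1: {s1}
read 0: {s2, s3}
read 1: {s1, s2, s3}
read 2: {s0, s2, s3, s4}
read 2: {s1, s2, s3, s4}
Final reachable set {s1, s2, s3, s4} has 4 states.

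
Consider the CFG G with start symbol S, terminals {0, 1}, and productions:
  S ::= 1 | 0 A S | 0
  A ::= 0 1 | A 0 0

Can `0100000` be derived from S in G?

no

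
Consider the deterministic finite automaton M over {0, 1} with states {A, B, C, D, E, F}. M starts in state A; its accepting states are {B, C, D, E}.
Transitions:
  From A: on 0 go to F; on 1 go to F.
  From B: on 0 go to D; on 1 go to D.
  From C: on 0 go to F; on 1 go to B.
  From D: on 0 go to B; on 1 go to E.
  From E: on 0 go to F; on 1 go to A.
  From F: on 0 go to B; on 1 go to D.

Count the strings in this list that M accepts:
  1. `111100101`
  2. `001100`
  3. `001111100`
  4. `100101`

4

`111100101`: accepted
`001100`: accepted
`001111100`: accepted
`100101`: accepted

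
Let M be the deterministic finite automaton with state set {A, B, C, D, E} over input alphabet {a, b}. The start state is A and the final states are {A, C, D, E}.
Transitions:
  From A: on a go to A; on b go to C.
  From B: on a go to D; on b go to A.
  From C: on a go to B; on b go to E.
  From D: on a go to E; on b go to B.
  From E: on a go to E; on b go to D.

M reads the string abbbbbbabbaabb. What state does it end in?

A

A --a--> A
A --b--> C
C --b--> E
E --b--> D
D --b--> B
B --b--> A
A --b--> C
C --a--> B
B --b--> A
A --b--> C
C --a--> B
B --a--> D
D --b--> B
B --b--> A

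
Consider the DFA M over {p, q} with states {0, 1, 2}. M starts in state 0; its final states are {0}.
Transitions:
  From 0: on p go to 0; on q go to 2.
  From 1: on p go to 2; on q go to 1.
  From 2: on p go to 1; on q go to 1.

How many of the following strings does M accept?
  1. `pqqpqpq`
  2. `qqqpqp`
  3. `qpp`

`pqqpqpq`: rejected
`qqqpqp`: rejected
`qpp`: rejected

0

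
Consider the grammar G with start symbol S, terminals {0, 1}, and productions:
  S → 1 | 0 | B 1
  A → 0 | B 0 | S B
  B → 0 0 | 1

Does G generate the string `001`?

yes

S ⇒ B1 ⇒ 001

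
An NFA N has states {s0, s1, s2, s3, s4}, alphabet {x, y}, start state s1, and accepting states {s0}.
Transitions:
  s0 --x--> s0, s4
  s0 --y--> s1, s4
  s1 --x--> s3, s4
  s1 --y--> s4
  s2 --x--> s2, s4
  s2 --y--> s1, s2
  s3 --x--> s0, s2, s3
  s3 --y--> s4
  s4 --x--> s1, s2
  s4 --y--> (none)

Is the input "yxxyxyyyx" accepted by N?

rejected

Start: {s1}
read y: {s4}
read x: {s1, s2}
read x: {s2, s3, s4}
read y: {s1, s2, s4}
read x: {s1, s2, s3, s4}
read y: {s1, s2, s4}
read y: {s1, s2, s4}
read y: {s1, s2, s4}
read x: {s1, s2, s3, s4}
Reachable ∩ accepting = {} — empty.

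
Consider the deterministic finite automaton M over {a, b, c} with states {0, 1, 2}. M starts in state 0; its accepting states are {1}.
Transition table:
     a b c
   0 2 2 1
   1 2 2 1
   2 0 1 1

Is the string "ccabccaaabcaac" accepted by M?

0 --c--> 1
1 --c--> 1
1 --a--> 2
2 --b--> 1
1 --c--> 1
1 --c--> 1
1 --a--> 2
2 --a--> 0
0 --a--> 2
2 --b--> 1
1 --c--> 1
1 --a--> 2
2 --a--> 0
0 --c--> 1
End in state 1, which is an accepting state.

accepted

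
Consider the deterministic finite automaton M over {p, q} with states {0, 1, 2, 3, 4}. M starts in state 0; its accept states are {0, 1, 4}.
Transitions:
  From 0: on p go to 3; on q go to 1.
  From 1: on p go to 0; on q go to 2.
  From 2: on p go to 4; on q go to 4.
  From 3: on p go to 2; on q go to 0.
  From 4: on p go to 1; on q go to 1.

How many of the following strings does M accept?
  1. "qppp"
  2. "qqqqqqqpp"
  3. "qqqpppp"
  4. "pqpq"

"qppp": rejected
"qqqqqqqpp": rejected
"qqqpppp": rejected
"pqpq": accepted

1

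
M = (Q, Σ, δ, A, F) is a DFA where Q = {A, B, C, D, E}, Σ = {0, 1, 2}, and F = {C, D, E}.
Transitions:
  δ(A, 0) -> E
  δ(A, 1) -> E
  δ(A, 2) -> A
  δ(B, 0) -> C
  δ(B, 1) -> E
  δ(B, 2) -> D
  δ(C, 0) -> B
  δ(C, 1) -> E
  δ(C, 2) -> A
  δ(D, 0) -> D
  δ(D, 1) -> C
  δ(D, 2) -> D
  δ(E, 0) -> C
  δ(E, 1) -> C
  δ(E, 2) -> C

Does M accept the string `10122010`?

rejected

A --1--> E
E --0--> C
C --1--> E
E --2--> C
C --2--> A
A --0--> E
E --1--> C
C --0--> B
End in state B, which is not an accepting state.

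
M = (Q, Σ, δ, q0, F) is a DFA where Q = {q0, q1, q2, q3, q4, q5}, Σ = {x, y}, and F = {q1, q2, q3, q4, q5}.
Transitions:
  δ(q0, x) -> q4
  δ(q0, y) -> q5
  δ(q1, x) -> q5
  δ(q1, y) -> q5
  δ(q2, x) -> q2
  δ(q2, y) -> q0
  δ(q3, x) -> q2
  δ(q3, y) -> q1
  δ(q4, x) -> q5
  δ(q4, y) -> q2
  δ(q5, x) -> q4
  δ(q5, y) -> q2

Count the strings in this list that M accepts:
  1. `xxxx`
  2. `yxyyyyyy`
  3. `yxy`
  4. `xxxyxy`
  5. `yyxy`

`xxxx`: accepted
`yxyyyyyy`: accepted
`yxy`: accepted
`xxxyxy`: rejected
`yyxy`: rejected

3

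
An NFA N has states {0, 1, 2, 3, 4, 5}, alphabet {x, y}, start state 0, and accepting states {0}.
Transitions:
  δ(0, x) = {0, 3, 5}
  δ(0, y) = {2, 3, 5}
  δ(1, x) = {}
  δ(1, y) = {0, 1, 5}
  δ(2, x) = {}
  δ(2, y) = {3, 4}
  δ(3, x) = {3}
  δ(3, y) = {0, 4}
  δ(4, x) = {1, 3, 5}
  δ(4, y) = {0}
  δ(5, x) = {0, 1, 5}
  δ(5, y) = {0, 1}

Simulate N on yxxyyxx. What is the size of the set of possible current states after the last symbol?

Start: {0}
read y: {2, 3, 5}
read x: {0, 1, 3, 5}
read x: {0, 1, 3, 5}
read y: {0, 1, 2, 3, 4, 5}
read y: {0, 1, 2, 3, 4, 5}
read x: {0, 1, 3, 5}
read x: {0, 1, 3, 5}
Final reachable set {0, 1, 3, 5} has 4 states.

4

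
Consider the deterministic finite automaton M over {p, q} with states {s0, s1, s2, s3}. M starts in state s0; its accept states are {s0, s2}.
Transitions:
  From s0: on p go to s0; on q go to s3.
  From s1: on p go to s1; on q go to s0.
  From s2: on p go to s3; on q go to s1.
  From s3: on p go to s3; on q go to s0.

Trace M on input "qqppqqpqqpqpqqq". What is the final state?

s0 --q--> s3
s3 --q--> s0
s0 --p--> s0
s0 --p--> s0
s0 --q--> s3
s3 --q--> s0
s0 --p--> s0
s0 --q--> s3
s3 --q--> s0
s0 --p--> s0
s0 --q--> s3
s3 --p--> s3
s3 --q--> s0
s0 --q--> s3
s3 --q--> s0

s0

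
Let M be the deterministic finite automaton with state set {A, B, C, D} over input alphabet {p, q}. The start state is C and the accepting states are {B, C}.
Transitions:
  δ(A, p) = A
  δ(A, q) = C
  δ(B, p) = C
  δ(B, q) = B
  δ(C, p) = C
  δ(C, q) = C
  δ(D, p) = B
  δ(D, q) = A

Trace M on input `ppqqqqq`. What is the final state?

C --p--> C
C --p--> C
C --q--> C
C --q--> C
C --q--> C
C --q--> C
C --q--> C

C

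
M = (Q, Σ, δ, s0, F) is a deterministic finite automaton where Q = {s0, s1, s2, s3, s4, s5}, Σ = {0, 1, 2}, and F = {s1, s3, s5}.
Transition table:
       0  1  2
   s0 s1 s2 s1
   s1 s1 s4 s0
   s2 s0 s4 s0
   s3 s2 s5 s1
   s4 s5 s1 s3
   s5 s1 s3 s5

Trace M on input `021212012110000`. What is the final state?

s1

s0 --0--> s1
s1 --2--> s0
s0 --1--> s2
s2 --2--> s0
s0 --1--> s2
s2 --2--> s0
s0 --0--> s1
s1 --1--> s4
s4 --2--> s3
s3 --1--> s5
s5 --1--> s3
s3 --0--> s2
s2 --0--> s0
s0 --0--> s1
s1 --0--> s1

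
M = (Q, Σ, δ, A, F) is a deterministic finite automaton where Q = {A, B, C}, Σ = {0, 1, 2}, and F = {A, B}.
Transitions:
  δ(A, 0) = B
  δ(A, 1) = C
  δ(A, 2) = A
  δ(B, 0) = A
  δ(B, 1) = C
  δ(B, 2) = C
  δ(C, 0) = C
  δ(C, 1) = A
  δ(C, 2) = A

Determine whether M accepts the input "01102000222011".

accepted

A --0--> B
B --1--> C
C --1--> A
A --0--> B
B --2--> C
C --0--> C
C --0--> C
C --0--> C
C --2--> A
A --2--> A
A --2--> A
A --0--> B
B --1--> C
C --1--> A
End in state A, which is an accepting state.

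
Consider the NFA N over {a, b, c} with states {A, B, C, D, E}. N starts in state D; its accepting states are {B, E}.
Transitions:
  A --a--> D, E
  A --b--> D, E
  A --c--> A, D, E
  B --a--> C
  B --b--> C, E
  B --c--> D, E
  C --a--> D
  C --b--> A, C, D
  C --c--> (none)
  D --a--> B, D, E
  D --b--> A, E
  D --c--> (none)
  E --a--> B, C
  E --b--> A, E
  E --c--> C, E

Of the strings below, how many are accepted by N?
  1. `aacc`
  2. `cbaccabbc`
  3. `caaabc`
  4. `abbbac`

`aacc`: accepted
`cbaccabbc`: rejected
`caaabc`: rejected
`abbbac`: accepted

2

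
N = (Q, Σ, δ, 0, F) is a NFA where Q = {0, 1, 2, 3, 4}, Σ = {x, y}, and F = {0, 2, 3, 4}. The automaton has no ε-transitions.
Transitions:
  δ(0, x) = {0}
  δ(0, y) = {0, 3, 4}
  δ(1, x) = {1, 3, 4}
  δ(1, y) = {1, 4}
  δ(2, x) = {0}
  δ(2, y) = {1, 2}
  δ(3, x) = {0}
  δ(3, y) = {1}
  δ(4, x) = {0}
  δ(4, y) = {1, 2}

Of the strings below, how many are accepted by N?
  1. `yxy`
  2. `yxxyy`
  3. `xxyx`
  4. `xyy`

`yxy`: accepted
`yxxyy`: accepted
`xxyx`: accepted
`xyy`: accepted

4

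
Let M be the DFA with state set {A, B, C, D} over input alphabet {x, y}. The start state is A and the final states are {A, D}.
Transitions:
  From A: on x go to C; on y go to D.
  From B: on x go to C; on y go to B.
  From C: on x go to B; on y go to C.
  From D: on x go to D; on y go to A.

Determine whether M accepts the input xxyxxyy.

rejected

A --x--> C
C --x--> B
B --y--> B
B --x--> C
C --x--> B
B --y--> B
B --y--> B
End in state B, which is not an accepting state.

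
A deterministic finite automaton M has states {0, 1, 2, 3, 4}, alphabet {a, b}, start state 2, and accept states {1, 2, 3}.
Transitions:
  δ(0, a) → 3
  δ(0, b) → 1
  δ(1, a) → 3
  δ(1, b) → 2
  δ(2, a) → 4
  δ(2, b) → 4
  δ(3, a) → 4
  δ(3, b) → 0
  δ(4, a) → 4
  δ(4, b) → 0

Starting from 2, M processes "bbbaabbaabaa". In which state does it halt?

2 --b--> 4
4 --b--> 0
0 --b--> 1
1 --a--> 3
3 --a--> 4
4 --b--> 0
0 --b--> 1
1 --a--> 3
3 --a--> 4
4 --b--> 0
0 --a--> 3
3 --a--> 4

4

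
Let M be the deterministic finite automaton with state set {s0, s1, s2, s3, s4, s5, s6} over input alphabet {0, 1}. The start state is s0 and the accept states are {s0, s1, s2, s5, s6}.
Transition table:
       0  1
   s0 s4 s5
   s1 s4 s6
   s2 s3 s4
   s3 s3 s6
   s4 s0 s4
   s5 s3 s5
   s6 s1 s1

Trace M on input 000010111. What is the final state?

s6

s0 --0--> s4
s4 --0--> s0
s0 --0--> s4
s4 --0--> s0
s0 --1--> s5
s5 --0--> s3
s3 --1--> s6
s6 --1--> s1
s1 --1--> s6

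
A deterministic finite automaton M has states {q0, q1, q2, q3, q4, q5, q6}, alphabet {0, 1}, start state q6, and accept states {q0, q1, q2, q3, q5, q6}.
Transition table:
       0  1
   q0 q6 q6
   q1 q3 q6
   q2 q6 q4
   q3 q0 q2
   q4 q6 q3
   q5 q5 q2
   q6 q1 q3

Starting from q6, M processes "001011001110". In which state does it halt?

q6

q6 --0--> q1
q1 --0--> q3
q3 --1--> q2
q2 --0--> q6
q6 --1--> q3
q3 --1--> q2
q2 --0--> q6
q6 --0--> q1
q1 --1--> q6
q6 --1--> q3
q3 --1--> q2
q2 --0--> q6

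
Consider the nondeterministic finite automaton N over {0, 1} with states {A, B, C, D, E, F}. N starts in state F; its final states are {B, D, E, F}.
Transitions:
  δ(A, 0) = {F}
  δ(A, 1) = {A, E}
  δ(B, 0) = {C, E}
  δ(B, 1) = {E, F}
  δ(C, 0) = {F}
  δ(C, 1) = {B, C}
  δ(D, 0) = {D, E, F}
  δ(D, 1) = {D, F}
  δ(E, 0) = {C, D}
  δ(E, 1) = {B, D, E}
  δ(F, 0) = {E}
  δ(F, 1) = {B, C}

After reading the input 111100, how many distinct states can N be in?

4

Start: {F}
read 1: {B, C}
read 1: {B, C, E, F}
read 1: {B, C, D, E, F}
read 1: {B, C, D, E, F}
read 0: {C, D, E, F}
read 0: {C, D, E, F}
Final reachable set {C, D, E, F} has 4 states.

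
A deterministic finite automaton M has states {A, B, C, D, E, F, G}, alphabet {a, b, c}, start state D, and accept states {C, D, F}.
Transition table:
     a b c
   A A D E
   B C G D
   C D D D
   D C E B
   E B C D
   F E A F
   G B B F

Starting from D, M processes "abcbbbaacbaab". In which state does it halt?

D --a--> C
C --b--> D
D --c--> B
B --b--> G
G --b--> B
B --b--> G
G --a--> B
B --a--> C
C --c--> D
D --b--> E
E --a--> B
B --a--> C
C --b--> D

D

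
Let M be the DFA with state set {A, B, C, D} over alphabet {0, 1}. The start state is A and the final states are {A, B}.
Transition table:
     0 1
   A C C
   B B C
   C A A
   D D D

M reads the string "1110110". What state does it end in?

A --1--> C
C --1--> A
A --1--> C
C --0--> A
A --1--> C
C --1--> A
A --0--> C

C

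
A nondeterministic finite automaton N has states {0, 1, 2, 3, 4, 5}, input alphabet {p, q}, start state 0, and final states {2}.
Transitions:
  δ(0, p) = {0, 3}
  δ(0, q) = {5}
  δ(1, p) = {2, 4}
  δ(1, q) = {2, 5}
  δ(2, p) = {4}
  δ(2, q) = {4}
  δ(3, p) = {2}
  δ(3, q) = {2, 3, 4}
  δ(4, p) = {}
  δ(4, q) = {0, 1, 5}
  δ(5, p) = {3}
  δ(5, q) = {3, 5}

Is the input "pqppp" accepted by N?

rejected

Start: {0}
read p: {0, 3}
read q: {2, 3, 4, 5}
read p: {2, 3, 4}
read p: {2, 4}
read p: {4}
Reachable ∩ accepting = {} — empty.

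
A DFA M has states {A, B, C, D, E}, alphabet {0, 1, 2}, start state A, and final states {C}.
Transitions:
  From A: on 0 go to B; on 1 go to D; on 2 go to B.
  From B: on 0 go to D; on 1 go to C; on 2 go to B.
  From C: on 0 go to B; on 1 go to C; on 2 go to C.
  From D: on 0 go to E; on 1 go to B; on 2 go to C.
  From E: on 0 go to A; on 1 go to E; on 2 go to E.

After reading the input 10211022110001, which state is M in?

A --1--> D
D --0--> E
E --2--> E
E --1--> E
E --1--> E
E --0--> A
A --2--> B
B --2--> B
B --1--> C
C --1--> C
C --0--> B
B --0--> D
D --0--> E
E --1--> E

E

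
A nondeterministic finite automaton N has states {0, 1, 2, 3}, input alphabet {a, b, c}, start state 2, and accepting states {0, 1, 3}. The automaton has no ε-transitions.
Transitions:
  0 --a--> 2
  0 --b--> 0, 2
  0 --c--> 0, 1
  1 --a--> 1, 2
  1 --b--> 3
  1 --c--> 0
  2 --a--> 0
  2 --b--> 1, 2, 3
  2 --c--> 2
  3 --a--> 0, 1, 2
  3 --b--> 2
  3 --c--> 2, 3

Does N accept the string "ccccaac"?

rejected

Start: {2}
read c: {2}
read c: {2}
read c: {2}
read c: {2}
read a: {0}
read a: {2}
read c: {2}
Reachable ∩ accepting = {} — empty.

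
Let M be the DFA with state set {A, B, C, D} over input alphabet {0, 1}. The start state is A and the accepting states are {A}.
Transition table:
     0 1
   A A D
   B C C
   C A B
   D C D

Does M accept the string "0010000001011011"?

rejected

A --0--> A
A --0--> A
A --1--> D
D --0--> C
C --0--> A
A --0--> A
A --0--> A
A --0--> A
A --0--> A
A --1--> D
D --0--> C
C --1--> B
B --1--> C
C --0--> A
A --1--> D
D --1--> D
End in state D, which is not an accepting state.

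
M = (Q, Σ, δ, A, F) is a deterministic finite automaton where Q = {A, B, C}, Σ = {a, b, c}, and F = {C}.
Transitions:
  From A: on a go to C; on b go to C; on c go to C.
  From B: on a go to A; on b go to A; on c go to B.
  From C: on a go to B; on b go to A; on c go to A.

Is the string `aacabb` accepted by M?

rejected

A --a--> C
C --a--> B
B --c--> B
B --a--> A
A --b--> C
C --b--> A
End in state A, which is not an accepting state.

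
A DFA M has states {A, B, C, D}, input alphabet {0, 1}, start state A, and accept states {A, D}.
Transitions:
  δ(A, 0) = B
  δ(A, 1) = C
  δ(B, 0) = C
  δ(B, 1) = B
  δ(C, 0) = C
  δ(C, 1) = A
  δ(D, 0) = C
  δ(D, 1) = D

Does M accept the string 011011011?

A --0--> B
B --1--> B
B --1--> B
B --0--> C
C --1--> A
A --1--> C
C --0--> C
C --1--> A
A --1--> C
End in state C, which is not an accepting state.

rejected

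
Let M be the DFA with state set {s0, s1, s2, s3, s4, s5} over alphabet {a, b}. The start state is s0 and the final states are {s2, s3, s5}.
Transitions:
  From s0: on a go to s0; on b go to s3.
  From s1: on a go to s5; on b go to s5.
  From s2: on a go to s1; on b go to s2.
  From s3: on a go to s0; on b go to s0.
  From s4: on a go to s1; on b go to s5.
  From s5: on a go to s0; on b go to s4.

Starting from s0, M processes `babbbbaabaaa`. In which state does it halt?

s0

s0 --b--> s3
s3 --a--> s0
s0 --b--> s3
s3 --b--> s0
s0 --b--> s3
s3 --b--> s0
s0 --a--> s0
s0 --a--> s0
s0 --b--> s3
s3 --a--> s0
s0 --a--> s0
s0 --a--> s0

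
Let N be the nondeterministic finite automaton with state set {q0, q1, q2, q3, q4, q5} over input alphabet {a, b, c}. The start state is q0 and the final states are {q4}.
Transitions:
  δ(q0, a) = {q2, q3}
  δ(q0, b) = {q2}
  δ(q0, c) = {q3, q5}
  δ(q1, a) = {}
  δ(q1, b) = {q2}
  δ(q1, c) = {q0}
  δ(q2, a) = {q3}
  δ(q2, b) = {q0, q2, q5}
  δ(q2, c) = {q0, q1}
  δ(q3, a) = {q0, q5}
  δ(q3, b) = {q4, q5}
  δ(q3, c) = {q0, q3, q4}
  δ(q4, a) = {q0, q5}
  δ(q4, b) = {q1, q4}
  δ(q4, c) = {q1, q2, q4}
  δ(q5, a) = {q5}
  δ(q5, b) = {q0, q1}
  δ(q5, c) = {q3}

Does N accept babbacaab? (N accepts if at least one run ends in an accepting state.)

Start: {q0}
read b: {q2}
read a: {q3}
read b: {q4, q5}
read b: {q0, q1, q4}
read a: {q0, q2, q3, q5}
read c: {q0, q1, q3, q4, q5}
read a: {q0, q2, q3, q5}
read a: {q0, q2, q3, q5}
read b: {q0, q1, q2, q4, q5}
Reachable ∩ accepting = {q4} — nonempty.

accepted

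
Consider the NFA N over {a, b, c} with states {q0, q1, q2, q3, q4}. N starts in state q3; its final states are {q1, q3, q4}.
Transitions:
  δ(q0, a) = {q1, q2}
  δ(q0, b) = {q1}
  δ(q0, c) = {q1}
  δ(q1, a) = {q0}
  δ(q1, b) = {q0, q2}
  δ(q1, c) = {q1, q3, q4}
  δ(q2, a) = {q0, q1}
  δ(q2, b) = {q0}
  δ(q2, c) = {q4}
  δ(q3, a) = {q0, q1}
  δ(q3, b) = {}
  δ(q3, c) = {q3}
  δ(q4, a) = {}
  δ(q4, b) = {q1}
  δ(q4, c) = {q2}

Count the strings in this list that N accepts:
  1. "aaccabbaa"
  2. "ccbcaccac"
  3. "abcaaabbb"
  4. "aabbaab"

3

"aaccabbaa": accepted
"ccbcaccac": rejected
"abcaaabbb": accepted
"aabbaab": accepted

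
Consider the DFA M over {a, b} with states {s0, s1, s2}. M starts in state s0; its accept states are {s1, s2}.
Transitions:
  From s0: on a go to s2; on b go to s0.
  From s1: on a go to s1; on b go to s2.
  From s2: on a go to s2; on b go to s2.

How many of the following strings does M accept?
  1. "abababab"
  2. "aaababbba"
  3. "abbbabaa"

"abababab": accepted
"aaababbba": accepted
"abbbabaa": accepted

3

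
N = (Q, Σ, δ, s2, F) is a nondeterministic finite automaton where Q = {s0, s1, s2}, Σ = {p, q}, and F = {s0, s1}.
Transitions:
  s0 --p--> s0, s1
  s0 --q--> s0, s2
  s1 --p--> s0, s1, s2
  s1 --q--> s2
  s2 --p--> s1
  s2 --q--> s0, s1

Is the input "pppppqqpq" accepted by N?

Start: {s2}
read p: {s1}
read p: {s0, s1, s2}
read p: {s0, s1, s2}
read p: {s0, s1, s2}
read p: {s0, s1, s2}
read q: {s0, s1, s2}
read q: {s0, s1, s2}
read p: {s0, s1, s2}
read q: {s0, s1, s2}
Reachable ∩ accepting = {s0, s1} — nonempty.

accepted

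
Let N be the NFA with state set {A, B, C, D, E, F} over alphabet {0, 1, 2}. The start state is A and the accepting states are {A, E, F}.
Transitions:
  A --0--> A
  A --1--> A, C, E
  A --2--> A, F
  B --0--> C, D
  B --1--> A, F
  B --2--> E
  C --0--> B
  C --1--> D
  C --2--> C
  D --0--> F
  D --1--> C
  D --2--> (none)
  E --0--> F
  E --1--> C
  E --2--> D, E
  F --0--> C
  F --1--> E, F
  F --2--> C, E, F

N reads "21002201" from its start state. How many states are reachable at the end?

5

Start: {A}
read 2: {A, F}
read 1: {A, C, E, F}
read 0: {A, B, C, F}
read 0: {A, B, C, D}
read 2: {A, C, E, F}
read 2: {A, C, D, E, F}
read 0: {A, B, C, F}
read 1: {A, C, D, E, F}
Final reachable set {A, C, D, E, F} has 5 states.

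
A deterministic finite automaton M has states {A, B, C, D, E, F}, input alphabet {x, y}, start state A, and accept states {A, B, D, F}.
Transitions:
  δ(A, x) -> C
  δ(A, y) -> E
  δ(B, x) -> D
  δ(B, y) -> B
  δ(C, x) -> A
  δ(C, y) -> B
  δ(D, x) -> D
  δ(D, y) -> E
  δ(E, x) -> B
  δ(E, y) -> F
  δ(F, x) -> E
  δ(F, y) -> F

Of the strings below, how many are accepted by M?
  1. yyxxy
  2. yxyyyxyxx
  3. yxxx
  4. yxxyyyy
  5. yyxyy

5

yyxxy: accepted
yxyyyxyxx: accepted
yxxx: accepted
yxxyyyy: accepted
yyxyy: accepted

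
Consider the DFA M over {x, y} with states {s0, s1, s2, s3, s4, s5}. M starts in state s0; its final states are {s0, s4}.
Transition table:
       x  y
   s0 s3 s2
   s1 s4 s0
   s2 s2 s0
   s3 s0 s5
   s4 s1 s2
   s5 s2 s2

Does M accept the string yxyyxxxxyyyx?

rejected

s0 --y--> s2
s2 --x--> s2
s2 --y--> s0
s0 --y--> s2
s2 --x--> s2
s2 --x--> s2
s2 --x--> s2
s2 --x--> s2
s2 --y--> s0
s0 --y--> s2
s2 --y--> s0
s0 --x--> s3
End in state s3, which is not an accepting state.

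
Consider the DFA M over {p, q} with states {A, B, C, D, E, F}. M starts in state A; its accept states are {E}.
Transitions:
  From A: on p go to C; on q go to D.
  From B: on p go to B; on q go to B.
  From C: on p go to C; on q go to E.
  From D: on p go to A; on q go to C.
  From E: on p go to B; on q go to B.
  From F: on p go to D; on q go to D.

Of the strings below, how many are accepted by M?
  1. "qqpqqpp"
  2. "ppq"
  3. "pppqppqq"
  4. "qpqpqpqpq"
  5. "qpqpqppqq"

"qqpqqpp": rejected
"ppq": accepted
"pppqppqq": rejected
"qpqpqpqpq": rejected
"qpqpqppqq": rejected

1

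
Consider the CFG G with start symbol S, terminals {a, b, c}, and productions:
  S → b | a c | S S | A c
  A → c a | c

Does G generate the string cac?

yes

S ⇒ Ac ⇒ cac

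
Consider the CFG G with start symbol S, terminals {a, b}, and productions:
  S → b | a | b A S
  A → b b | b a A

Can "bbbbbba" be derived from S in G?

S ⇒ bAS ⇒ bbbS ⇒ bbbbAS ⇒ bbbbbbS ⇒ bbbbbba

yes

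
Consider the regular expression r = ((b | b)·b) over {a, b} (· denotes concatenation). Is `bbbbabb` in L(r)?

no

No split of bbbbabb into u·v has (b|b) matching u and b matching v.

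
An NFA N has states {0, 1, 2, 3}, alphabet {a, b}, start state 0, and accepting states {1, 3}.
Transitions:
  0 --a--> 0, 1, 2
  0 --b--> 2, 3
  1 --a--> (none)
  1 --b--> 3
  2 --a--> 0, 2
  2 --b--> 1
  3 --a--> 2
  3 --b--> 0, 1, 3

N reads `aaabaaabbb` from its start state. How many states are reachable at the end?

4

Start: {0}
read a: {0, 1, 2}
read a: {0, 1, 2}
read a: {0, 1, 2}
read b: {1, 2, 3}
read a: {0, 2}
read a: {0, 1, 2}
read a: {0, 1, 2}
read b: {1, 2, 3}
read b: {0, 1, 3}
read b: {0, 1, 2, 3}
Final reachable set {0, 1, 2, 3} has 4 states.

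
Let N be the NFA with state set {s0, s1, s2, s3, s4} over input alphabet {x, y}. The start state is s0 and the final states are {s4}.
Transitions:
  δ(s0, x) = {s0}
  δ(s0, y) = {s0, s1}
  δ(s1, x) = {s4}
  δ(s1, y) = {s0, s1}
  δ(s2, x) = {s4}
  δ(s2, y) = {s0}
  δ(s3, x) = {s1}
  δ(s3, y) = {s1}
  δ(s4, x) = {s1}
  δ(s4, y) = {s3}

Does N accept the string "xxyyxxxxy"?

Start: {s0}
read x: {s0}
read x: {s0}
read y: {s0, s1}
read y: {s0, s1}
read x: {s0, s4}
read x: {s0, s1}
read x: {s0, s4}
read x: {s0, s1}
read y: {s0, s1}
Reachable ∩ accepting = {} — empty.

rejected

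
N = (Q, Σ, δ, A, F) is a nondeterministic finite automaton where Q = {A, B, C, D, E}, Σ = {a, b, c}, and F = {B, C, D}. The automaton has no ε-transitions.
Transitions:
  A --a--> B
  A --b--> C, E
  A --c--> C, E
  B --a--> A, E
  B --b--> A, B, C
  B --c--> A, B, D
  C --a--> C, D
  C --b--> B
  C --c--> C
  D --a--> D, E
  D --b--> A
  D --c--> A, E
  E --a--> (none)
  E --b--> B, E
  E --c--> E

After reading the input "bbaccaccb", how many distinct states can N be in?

Start: {A}
read b: {C, E}
read b: {B, E}
read a: {A, E}
read c: {C, E}
read c: {C, E}
read a: {C, D}
read c: {A, C, E}
read c: {C, E}
read b: {B, E}
Final reachable set {B, E} has 2 states.

2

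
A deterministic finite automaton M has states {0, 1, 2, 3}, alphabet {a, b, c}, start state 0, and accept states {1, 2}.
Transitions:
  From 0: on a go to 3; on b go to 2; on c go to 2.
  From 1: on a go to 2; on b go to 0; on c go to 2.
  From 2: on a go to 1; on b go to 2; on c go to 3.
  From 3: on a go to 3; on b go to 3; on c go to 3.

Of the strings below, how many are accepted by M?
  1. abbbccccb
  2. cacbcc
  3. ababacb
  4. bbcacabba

0

abbbccccb: rejected
cacbcc: rejected
ababacb: rejected
bbcacabba: rejected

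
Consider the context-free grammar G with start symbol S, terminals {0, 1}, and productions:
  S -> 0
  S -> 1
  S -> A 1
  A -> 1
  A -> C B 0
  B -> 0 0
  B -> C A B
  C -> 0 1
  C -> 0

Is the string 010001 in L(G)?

S ⇒ A1 ⇒ CB01 ⇒ 01B01 ⇒ 010001

yes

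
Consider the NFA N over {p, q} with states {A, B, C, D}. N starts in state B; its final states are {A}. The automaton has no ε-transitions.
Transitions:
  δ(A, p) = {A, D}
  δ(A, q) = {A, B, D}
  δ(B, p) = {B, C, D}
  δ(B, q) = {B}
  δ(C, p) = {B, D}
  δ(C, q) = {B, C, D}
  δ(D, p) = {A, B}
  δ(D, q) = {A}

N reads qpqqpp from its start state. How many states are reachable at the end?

4

Start: {B}
read q: {B}
read p: {B, C, D}
read q: {A, B, C, D}
read q: {A, B, C, D}
read p: {A, B, C, D}
read p: {A, B, C, D}
Final reachable set {A, B, C, D} has 4 states.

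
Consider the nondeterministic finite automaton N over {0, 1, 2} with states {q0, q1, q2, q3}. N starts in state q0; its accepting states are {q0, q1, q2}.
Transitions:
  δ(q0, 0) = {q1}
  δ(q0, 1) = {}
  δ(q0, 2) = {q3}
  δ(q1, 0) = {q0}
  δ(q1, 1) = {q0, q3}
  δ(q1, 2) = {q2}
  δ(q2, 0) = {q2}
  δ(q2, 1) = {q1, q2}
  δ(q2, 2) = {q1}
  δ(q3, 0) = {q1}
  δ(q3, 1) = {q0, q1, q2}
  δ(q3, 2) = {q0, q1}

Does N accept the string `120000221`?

rejected

Start: {q0}
read 1: {}
The reachable set is empty and stays empty for the remaining 8 symbols.
Reachable ∩ accepting = {} — empty.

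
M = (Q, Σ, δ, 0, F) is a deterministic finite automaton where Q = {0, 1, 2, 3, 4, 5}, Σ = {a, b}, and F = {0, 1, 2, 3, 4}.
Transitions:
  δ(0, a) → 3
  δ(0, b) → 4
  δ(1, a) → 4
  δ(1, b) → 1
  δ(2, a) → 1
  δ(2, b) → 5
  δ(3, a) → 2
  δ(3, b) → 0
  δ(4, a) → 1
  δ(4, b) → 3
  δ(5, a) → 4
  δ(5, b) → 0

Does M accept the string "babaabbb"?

0 --b--> 4
4 --a--> 1
1 --b--> 1
1 --a--> 4
4 --a--> 1
1 --b--> 1
1 --b--> 1
1 --b--> 1
End in state 1, which is an accepting state.

accepted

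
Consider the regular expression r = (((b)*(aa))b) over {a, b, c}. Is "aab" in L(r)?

Split as aa·b: ((b)*(aa)) matches aa and b matches b.

yes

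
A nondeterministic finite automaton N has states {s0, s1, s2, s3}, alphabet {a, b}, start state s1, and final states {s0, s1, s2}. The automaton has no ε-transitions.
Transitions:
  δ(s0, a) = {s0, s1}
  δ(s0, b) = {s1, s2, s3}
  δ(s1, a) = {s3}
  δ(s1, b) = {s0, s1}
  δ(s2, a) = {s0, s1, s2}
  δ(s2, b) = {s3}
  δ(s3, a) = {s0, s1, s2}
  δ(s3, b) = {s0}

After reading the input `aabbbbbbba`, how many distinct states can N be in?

Start: {s1}
read a: {s3}
read a: {s0, s1, s2}
read b: {s0, s1, s2, s3}
read b: {s0, s1, s2, s3}
read b: {s0, s1, s2, s3}
read b: {s0, s1, s2, s3}
read b: {s0, s1, s2, s3}
read b: {s0, s1, s2, s3}
read b: {s0, s1, s2, s3}
read a: {s0, s1, s2, s3}
Final reachable set {s0, s1, s2, s3} has 4 states.

4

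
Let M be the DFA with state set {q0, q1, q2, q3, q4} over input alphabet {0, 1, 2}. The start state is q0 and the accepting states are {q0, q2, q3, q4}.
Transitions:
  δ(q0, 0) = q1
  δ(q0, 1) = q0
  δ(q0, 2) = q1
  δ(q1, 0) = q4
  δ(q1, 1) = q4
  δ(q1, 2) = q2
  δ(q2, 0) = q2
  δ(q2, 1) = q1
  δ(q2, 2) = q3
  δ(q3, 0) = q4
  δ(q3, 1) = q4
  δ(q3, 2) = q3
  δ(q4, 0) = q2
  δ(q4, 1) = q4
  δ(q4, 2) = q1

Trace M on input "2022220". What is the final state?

q4

q0 --2--> q1
q1 --0--> q4
q4 --2--> q1
q1 --2--> q2
q2 --2--> q3
q3 --2--> q3
q3 --0--> q4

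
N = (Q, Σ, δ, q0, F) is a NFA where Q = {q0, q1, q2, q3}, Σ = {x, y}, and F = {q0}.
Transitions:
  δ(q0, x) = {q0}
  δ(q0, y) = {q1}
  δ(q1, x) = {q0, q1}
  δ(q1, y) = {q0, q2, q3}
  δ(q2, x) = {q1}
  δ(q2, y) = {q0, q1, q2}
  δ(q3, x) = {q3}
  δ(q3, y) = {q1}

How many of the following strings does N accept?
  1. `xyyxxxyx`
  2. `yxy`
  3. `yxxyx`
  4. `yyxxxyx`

4

`xyyxxxyx`: accepted
`yxy`: accepted
`yxxyx`: accepted
`yyxxxyx`: accepted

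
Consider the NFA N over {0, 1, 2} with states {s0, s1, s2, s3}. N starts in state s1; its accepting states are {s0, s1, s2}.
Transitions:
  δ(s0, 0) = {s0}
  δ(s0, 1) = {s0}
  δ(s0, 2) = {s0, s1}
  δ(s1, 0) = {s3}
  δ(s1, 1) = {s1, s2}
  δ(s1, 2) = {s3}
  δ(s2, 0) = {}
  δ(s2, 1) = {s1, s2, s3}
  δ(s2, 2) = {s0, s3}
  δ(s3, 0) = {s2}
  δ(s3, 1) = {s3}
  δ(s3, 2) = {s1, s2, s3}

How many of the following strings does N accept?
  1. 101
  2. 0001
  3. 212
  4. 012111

101: rejected
0001: rejected
212: accepted
012111: accepted

2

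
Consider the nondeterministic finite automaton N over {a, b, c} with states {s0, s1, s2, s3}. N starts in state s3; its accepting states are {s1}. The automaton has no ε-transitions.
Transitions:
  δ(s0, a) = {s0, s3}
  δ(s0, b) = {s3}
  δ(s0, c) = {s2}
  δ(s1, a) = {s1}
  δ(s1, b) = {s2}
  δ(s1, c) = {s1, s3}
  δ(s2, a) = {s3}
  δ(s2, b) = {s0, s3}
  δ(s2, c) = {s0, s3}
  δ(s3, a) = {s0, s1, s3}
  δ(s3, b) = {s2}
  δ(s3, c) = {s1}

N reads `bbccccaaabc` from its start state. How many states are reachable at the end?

Start: {s3}
read b: {s2}
read b: {s0, s3}
read c: {s1, s2}
read c: {s0, s1, s3}
read c: {s1, s2, s3}
read c: {s0, s1, s3}
read a: {s0, s1, s3}
read a: {s0, s1, s3}
read a: {s0, s1, s3}
read b: {s2, s3}
read c: {s0, s1, s3}
Final reachable set {s0, s1, s3} has 3 states.

3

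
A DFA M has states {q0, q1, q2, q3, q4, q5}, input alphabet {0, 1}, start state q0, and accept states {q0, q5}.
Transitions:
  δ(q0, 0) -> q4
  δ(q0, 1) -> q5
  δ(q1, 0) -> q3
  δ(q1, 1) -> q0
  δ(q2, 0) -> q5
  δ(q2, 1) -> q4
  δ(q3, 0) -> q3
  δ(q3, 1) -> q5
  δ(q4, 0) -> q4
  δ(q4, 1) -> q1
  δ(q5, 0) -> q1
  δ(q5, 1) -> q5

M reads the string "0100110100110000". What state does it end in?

q0 --0--> q4
q4 --1--> q1
q1 --0--> q3
q3 --0--> q3
q3 --1--> q5
q5 --1--> q5
q5 --0--> q1
q1 --1--> q0
q0 --0--> q4
q4 --0--> q4
q4 --1--> q1
q1 --1--> q0
q0 --0--> q4
q4 --0--> q4
q4 --0--> q4
q4 --0--> q4

q4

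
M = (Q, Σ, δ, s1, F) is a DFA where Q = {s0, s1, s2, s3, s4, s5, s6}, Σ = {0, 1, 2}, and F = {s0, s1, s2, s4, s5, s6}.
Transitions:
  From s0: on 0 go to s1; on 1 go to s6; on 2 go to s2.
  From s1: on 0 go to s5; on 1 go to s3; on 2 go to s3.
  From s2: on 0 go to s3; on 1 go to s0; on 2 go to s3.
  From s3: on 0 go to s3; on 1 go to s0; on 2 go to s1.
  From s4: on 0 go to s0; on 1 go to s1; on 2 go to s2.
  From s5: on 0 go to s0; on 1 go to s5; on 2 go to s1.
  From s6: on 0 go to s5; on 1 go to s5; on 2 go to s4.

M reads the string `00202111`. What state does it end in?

s1 --0--> s5
s5 --0--> s0
s0 --2--> s2
s2 --0--> s3
s3 --2--> s1
s1 --1--> s3
s3 --1--> s0
s0 --1--> s6

s6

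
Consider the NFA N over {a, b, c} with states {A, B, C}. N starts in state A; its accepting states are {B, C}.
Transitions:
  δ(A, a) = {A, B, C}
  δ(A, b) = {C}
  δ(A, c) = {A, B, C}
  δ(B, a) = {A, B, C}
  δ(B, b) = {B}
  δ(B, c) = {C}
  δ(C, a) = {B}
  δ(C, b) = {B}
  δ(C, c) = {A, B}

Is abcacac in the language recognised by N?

accepted

Start: {A}
read a: {A, B, C}
read b: {B, C}
read c: {A, B, C}
read a: {A, B, C}
read c: {A, B, C}
read a: {A, B, C}
read c: {A, B, C}
Reachable ∩ accepting = {B, C} — nonempty.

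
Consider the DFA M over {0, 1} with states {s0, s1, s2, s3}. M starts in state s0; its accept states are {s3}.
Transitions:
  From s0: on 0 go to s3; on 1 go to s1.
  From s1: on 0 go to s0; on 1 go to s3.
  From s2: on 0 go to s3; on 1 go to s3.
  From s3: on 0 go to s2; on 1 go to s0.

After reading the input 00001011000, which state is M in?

s0 --0--> s3
s3 --0--> s2
s2 --0--> s3
s3 --0--> s2
s2 --1--> s3
s3 --0--> s2
s2 --1--> s3
s3 --1--> s0
s0 --0--> s3
s3 --0--> s2
s2 --0--> s3

s3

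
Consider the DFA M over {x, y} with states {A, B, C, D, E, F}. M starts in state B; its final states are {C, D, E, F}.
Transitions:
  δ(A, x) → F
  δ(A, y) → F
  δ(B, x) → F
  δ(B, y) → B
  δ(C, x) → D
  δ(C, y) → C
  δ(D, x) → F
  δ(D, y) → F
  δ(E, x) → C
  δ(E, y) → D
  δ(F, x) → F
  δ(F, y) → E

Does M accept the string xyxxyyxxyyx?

accepted

B --x--> F
F --y--> E
E --x--> C
C --x--> D
D --y--> F
F --y--> E
E --x--> C
C --x--> D
D --y--> F
F --y--> E
E --x--> C
End in state C, which is an accepting state.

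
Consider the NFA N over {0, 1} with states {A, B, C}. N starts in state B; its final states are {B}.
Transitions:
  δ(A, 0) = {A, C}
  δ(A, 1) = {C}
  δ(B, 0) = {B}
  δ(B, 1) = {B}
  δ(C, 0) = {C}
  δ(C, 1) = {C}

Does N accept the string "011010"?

Start: {B}
read 0: {B}
read 1: {B}
read 1: {B}
read 0: {B}
read 1: {B}
read 0: {B}
Reachable ∩ accepting = {B} — nonempty.

accepted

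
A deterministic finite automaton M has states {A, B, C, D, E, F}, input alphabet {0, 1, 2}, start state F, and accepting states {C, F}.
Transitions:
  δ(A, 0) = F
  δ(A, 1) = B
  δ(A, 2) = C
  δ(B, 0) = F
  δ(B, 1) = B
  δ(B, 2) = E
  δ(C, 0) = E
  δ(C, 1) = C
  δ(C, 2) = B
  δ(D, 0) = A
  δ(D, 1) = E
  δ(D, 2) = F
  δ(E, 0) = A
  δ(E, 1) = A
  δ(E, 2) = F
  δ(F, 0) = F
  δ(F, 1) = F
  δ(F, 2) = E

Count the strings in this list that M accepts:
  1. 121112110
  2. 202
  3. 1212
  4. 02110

121112110: accepted
202: accepted
1212: accepted
02110: accepted

4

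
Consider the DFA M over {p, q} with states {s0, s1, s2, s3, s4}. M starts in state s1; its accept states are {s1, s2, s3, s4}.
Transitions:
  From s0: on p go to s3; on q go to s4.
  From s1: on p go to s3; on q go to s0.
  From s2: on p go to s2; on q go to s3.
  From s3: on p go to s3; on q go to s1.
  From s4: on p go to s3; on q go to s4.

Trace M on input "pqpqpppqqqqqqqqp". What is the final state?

s3

s1 --p--> s3
s3 --q--> s1
s1 --p--> s3
s3 --q--> s1
s1 --p--> s3
s3 --p--> s3
s3 --p--> s3
s3 --q--> s1
s1 --q--> s0
s0 --q--> s4
s4 --q--> s4
s4 --q--> s4
s4 --q--> s4
s4 --q--> s4
s4 --q--> s4
s4 --p--> s3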